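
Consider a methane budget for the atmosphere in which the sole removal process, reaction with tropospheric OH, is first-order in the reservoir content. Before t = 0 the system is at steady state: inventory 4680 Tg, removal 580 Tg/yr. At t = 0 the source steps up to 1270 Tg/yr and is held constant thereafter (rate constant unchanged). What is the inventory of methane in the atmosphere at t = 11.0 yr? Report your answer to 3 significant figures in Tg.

8820 Tg

τ = M₀/F₀ = 4680/580 = 8.069 yr; rate constant k = 1/τ.
New steady state M_∞ = F₁/k = F₁·τ = 1270 × 8.069 = 10248 Tg.
M(t) = M_∞ + (M₀ − M_∞)·e^(−t/τ); t/τ = 11.0/8.069 = 1.363, so e^(−t/τ) = 0.2558.
M(t) = 10248 − 5568 × 0.2558 = 8823.2 Tg.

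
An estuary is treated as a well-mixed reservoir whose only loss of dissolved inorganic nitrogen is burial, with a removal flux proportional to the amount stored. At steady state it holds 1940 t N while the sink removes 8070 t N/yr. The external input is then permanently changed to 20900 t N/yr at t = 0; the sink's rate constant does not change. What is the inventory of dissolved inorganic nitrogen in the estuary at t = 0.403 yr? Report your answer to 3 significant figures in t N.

4450 t N

Residence time τ = M₀/F₀ = 0.2404 yr. The eventual steady state is M_∞ = M₀·(F₁/F₀) = 1940 × 20900/8070 = 5024.3 t N.
The anomaly ΔM(t) = M(t) − M_∞ decays as ΔM₀·e^(−t/τ) with ΔM₀ = 1940 − 5024.3 = −3084 t N.
At t = 0.403 yr, e^(−t/τ) = e^(−1.676) = 0.1870, so ΔM = −576.9 t N and M = 5024.3 − 576.9 = 4447.4 t N.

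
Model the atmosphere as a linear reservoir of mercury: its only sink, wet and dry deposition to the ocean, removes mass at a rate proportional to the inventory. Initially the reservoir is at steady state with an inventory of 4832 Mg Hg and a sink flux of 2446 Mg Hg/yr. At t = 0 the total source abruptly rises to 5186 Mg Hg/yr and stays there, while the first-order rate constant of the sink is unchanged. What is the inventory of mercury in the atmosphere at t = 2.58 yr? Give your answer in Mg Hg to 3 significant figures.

8780 Mg Hg

Residence time τ = M₀/F₀ = 1.975 yr. The eventual steady state is M_∞ = M₀·(F₁/F₀) = 4832 × 5186/2446 = 10245 Mg Hg.
The anomaly ΔM(t) = M(t) − M_∞ decays as ΔM₀·e^(−t/τ) with ΔM₀ = 4832 − 10245 = −5413 Mg Hg.
At t = 2.58 yr, e^(−t/τ) = e^(−1.306) = 0.2709, so ΔM = −1466 Mg Hg and M = 10245 − 1466 = 8778.5 Mg Hg.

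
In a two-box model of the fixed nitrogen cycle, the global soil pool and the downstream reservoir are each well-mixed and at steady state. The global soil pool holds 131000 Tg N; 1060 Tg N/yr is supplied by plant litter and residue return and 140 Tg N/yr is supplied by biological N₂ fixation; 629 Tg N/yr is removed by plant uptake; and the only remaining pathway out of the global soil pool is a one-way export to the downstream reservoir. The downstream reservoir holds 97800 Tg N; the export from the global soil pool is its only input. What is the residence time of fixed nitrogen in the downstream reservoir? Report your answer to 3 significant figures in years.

Balance the global soil pool: ΣF_in = 1060 + 140 = 1200.0 Tg N/yr.
Export to the downstream reservoir = ΣF_in − (629) = 571.00 Tg N/yr.
At steady state the output of the downstream reservoir equals its input, 571.00 Tg N/yr.
τ = M / F = 97800 / 571.00 = 171.3 yr.

171 yr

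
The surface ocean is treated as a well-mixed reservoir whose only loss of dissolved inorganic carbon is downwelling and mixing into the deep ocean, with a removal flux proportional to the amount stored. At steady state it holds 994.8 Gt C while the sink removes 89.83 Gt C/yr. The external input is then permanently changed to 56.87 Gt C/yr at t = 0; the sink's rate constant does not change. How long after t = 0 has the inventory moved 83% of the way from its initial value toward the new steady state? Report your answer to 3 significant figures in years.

19.6 yr

τ = M₀/F₀ = 994.8/89.83 = 11.07 yr.
The remaining gap fraction is e^(−t/τ); 83% covered ⇒ e^(−t/τ) = 0.170.
t = −τ ln(0.170) = 11.07 × 1.772 = 19.62 yr.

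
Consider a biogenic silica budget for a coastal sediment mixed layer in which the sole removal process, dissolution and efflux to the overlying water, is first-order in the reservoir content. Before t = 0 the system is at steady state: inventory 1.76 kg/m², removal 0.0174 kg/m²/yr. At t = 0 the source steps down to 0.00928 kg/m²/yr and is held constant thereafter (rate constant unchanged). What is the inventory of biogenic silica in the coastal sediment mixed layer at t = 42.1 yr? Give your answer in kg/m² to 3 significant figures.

1.48 kg/m²

The sink rate constant is k = F₀/M₀ = 0.0174/1.76 = 0.009886 yr⁻¹.
Solving dM/dt = F₁ − kM with M(0) = M₀ gives M(t) = F₁/k + (M₀ − F₁/k)·e^(−kt).
F₁/k = 0.00928/0.009886 = 0.93867 kg/m²; kt = 0.009886 × 42.1 = 0.4162, e^(−kt) = 0.6595.
M(42.1) = 0.93867 + (1.76 − 0.93867) × 0.6595 = 0.93867 + 0.5417 = 1.4804 kg/m².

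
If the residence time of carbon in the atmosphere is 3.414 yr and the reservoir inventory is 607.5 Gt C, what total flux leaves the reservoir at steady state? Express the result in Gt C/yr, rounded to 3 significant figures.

178 Gt C/yr

F = M / τ = 607.5 / 3.414 = 177.9 Gt C/yr.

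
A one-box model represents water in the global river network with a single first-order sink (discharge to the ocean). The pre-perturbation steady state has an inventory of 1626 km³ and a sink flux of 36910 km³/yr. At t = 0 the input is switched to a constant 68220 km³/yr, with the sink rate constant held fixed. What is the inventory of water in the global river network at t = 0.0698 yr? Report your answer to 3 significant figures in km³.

2720 km³

Residence time τ = M₀/F₀ = 0.04405 yr. The eventual steady state is M_∞ = M₀·(F₁/F₀) = 1626 × 68220/36910 = 3005.3 km³.
The anomaly ΔM(t) = M(t) − M_∞ decays as ΔM₀·e^(−t/τ) with ΔM₀ = 1626 − 3005.3 = −1379 km³.
At t = 0.0698 yr, e^(−t/τ) = e^(−1.584) = 0.2051, so ΔM = −282.8 km³ and M = 3005.3 − 282.8 = 2722.5 km³.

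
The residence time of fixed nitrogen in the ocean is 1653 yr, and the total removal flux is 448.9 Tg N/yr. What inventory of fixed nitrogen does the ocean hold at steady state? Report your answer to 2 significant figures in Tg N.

740000 Tg N

τ = M/F ⇒ M = τ × F = 1653 × 448.9 = 742000 Tg N.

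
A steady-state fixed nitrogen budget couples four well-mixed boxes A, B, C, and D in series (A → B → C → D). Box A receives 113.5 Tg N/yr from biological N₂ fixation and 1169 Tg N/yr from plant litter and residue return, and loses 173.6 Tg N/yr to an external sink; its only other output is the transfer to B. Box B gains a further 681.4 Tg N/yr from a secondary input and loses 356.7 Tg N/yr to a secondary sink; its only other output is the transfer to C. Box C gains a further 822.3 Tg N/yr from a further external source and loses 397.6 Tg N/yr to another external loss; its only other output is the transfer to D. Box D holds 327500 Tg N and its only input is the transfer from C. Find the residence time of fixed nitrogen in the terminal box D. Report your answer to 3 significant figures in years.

176 yr

Box A: F(A→B) = (113.5 + 1169) − 173.6 = 1108.9 Tg N/yr.
Box B: F(B→C) = (1108.9 + 681.4) − 356.7 = 1433.6 Tg N/yr.
Box C: F(C→D) = (1433.6 + 822.3) − 397.6 = 1858.3 Tg N/yr.
Box D throughput = its input = 1858.3 Tg N/yr; τ = 327500 / 1858.3 = 176.2 yr.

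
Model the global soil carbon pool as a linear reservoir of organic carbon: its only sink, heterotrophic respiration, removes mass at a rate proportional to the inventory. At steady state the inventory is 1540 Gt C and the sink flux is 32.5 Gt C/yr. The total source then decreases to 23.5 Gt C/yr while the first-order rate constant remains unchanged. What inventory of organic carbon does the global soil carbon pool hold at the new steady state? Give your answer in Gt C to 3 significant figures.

Rate constant k = F/M = 32.5 / 1540 = 0.02110 yr⁻¹.
At the new steady state, source = k·M_new ⇒ M_new = 23.5 / 0.02110 = 1114 Gt C.
(Equivalently M_new = M × F_new/F_old = 1540 × 23.5/32.5.)

1110 Gt C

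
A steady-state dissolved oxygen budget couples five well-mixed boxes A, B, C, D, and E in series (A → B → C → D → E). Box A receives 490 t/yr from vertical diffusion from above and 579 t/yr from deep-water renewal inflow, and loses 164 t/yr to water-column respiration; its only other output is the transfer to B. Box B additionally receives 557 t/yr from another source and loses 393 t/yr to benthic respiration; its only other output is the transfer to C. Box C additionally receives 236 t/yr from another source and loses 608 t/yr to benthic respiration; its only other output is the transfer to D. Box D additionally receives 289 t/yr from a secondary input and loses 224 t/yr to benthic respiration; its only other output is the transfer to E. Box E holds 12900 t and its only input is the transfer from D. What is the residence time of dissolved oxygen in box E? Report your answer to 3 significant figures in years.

16.9 yr

Box A: F(A→B) = (490 + 579) − 164 = 905.00 t/yr.
Box B: F(B→C) = (905.00 + 557) − 393 = 1069.0 t/yr.
Box C: F(C→D) = (1069.0 + 236) − 608 = 697.00 t/yr.
Box D: F(D→E) = (697.00 + 289) − 224 = 762.00 t/yr.
Box E throughput = its input = 762.00 t/yr; τ = 12900 / 762.00 = 16.93 yr.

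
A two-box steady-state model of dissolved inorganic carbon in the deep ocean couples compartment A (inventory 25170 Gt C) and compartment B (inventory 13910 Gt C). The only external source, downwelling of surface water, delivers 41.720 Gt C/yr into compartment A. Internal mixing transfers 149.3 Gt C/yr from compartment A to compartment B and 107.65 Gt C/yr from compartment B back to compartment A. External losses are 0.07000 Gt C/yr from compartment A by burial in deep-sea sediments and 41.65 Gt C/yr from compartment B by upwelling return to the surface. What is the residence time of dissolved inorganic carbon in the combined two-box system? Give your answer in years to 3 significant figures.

For the system as a whole, the A↔B exchange is internal and contributes nothing to the throughput; only the external sinks remove mass.
M_total = 25170 + 13910 = 39080 Gt C.
ΣF_external_out = 0.07000 + 41.65 = 41.720 Gt C/yr.
τ = M_total / ΣF_ext = 39080 / 41.720 = 936.7 yr.

937 yr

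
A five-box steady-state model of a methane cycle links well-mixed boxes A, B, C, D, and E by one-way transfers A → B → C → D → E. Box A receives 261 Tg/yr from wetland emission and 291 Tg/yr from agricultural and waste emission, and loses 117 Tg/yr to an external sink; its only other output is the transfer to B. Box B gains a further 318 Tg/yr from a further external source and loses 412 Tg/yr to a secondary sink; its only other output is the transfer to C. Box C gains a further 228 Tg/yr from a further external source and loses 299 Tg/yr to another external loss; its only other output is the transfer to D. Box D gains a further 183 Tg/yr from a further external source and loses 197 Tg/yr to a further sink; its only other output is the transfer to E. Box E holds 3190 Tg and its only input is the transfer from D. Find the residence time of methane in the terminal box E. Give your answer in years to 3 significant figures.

Box A: F(A→B) = (261 + 291) − 117 = 435.00 Tg/yr.
Box B: F(B→C) = (435.00 + 318) − 412 = 341.00 Tg/yr.
Box C: F(C→D) = (341.00 + 228) − 299 = 270.00 Tg/yr.
Box D: F(D→E) = (270.00 + 183) − 197 = 256.00 Tg/yr.
Box E throughput = its input = 256.00 Tg/yr; τ = 3190 / 256.00 = 12.46 yr.

12.5 yr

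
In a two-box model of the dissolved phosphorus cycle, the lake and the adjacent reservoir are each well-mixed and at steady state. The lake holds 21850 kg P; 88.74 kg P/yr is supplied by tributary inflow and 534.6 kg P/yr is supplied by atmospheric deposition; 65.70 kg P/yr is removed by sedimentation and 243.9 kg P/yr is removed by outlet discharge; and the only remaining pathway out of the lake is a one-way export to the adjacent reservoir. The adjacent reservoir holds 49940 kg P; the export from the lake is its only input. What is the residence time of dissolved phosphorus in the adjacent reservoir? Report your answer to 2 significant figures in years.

160 yr

Balance the lake: ΣF_in = 88.74 + 534.6 = 623.34 kg P/yr.
Export to the adjacent reservoir = ΣF_in − (65.70 + 243.9) = 313.74 kg P/yr.
At steady state the output of the adjacent reservoir equals its input, 313.74 kg P/yr.
τ = M / F = 49940 / 313.74 = 159.2 yr.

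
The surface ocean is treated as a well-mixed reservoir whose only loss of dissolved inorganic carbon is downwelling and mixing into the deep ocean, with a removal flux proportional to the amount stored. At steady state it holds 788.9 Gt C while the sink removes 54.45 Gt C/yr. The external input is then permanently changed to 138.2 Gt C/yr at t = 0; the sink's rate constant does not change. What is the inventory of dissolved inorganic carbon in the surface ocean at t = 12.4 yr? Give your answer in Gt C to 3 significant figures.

1490 Gt C

Residence time τ = M₀/F₀ = 14.49 yr. The eventual steady state is M_∞ = M₀·(F₁/F₀) = 788.9 × 138.2/54.45 = 2002.3 Gt C.
The anomaly ΔM(t) = M(t) − M_∞ decays as ΔM₀·e^(−t/τ) with ΔM₀ = 788.9 − 2002.3 = −1213 Gt C.
At t = 12.4 yr, e^(−t/τ) = e^(−0.8558) = 0.4249, so ΔM = −515.6 Gt C and M = 2002.3 − 515.6 = 1486.7 Gt C.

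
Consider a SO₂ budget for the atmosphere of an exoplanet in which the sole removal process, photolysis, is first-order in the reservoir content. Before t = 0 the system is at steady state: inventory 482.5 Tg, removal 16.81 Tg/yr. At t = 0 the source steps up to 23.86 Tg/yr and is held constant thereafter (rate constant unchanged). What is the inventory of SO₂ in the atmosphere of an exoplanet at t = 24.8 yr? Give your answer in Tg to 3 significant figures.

600 Tg

The sink rate constant is k = F₀/M₀ = 16.81/482.5 = 0.03484 yr⁻¹.
Solving dM/dt = F₁ − kM with M(0) = M₀ gives M(t) = F₁/k + (M₀ − F₁/k)·e^(−kt).
F₁/k = 23.86/0.03484 = 684.86 Tg; kt = 0.03484 × 24.8 = 0.8640, e^(−kt) = 0.4215.
M(24.8) = 684.86 + (482.5 − 684.86) × 0.4215 = 684.86 − 85.29 = 599.57 Tg.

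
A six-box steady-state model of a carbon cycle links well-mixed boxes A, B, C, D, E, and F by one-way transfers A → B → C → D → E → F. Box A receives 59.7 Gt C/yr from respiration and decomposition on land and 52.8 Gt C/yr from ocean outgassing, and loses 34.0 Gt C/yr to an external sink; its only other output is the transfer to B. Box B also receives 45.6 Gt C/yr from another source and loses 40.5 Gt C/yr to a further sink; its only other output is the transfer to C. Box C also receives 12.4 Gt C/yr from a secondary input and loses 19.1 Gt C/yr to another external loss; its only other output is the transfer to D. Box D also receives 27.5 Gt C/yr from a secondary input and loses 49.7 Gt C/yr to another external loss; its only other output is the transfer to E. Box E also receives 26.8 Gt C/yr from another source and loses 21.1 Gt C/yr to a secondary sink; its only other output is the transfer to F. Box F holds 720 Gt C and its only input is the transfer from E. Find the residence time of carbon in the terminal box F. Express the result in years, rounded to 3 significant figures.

Box A: F(A→B) = (59.7 + 52.8) − 34.0 = 78.500 Gt C/yr.
Box B: F(B→C) = (78.500 + 45.6) − 40.5 = 83.600 Gt C/yr.
Box C: F(C→D) = (83.600 + 12.4) − 19.1 = 76.900 Gt C/yr.
Box D: F(D→E) = (76.900 + 27.5) − 49.7 = 54.700 Gt C/yr.
Box E: F(E→F) = (54.700 + 26.8) − 21.1 = 60.400 Gt C/yr.
Box F throughput = its input = 60.400 Gt C/yr; τ = 720 / 60.400 = 11.92 yr.

11.9 yr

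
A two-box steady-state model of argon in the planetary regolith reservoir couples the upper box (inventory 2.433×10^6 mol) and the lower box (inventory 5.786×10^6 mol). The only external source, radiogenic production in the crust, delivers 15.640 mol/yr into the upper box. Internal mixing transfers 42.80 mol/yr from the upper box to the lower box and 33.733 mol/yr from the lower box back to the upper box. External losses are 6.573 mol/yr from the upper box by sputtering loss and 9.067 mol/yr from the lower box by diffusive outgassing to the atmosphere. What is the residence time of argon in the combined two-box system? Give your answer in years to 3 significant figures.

Treat the two boxes together as one reservoir: the mixing fluxes between them are internal recycling, so τ = ΣM / Σ(external losses).
M_total = 2.433×10^6 + 5.786×10^6 = 8.2190×10^6 mol.
ΣF_external_out = 6.573 + 9.067 = 15.640 mol/yr.
τ = M_total / ΣF_ext = 8.2190×10^6 / 15.640 = 525500 yr.

526000 yr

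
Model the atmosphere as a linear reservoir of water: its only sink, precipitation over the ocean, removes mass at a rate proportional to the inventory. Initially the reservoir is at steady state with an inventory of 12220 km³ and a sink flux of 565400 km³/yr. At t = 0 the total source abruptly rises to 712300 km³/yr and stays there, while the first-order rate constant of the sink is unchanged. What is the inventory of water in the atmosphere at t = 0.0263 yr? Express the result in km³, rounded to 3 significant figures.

τ = M₀/F₀ = 12220/565400 = 0.02161 yr; rate constant k = 1/τ.
New steady state M_∞ = F₁/k = F₁·τ = 712300 × 0.02161 = 15395 km³.
M(t) = M_∞ + (M₀ − M_∞)·e^(−t/τ); t/τ = 0.0263/0.02161 = 1.217, so e^(−t/τ) = 0.2962.
M(t) = 15395 − 3175 × 0.2962 = 14455 km³.

14500 km³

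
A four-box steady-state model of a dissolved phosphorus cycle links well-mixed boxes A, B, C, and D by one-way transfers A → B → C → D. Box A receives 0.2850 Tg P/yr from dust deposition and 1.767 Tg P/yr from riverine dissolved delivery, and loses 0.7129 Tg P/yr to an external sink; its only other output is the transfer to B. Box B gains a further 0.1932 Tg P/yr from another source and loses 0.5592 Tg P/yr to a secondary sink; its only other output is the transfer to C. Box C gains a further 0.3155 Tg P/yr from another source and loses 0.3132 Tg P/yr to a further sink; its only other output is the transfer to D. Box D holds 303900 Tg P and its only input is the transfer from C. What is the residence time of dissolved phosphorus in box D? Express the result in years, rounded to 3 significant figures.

Box A: F(A→B) = (0.2850 + 1.767) − 0.7129 = 1.3391 Tg P/yr.
Box B: F(B→C) = (1.3391 + 0.1932) − 0.5592 = 0.97310 Tg P/yr.
Box C: F(C→D) = (0.97310 + 0.3155) − 0.3132 = 0.97540 Tg P/yr.
Box D throughput = its input = 0.97540 Tg P/yr; τ = 303900 / 0.97540 = 311600 yr.

312000 yr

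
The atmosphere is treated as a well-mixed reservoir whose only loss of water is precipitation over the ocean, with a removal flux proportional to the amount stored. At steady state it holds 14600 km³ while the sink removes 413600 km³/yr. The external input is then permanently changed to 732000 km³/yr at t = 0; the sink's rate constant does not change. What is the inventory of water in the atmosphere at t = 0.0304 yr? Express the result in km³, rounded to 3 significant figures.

21100 km³

τ = M₀/F₀ = 14600/413600 = 0.03530 yr; rate constant k = 1/τ.
New steady state M_∞ = F₁/k = F₁·τ = 732000 × 0.03530 = 25839 km³.
M(t) = M_∞ + (M₀ − M_∞)·e^(−t/τ); t/τ = 0.0304/0.03530 = 0.8612, so e^(−t/τ) = 0.4227.
M(t) = 25839 − 11240 × 0.4227 = 21089 km³.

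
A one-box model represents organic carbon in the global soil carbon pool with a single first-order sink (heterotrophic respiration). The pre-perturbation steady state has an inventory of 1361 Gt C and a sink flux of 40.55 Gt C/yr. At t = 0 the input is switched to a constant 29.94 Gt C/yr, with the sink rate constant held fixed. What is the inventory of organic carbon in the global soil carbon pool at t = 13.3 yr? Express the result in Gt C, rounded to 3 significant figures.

The sink rate constant is k = F₀/M₀ = 40.55/1361 = 0.02979 yr⁻¹.
Solving dM/dt = F₁ − kM with M(0) = M₀ gives M(t) = F₁/k + (M₀ − F₁/k)·e^(−kt).
F₁/k = 29.94/0.02979 = 1004.9 Gt C; kt = 0.02979 × 13.3 = 0.3963, e^(−kt) = 0.6728.
M(13.3) = 1004.9 + (1361 − 1004.9) × 0.6728 = 1004.9 + 239.6 = 1244.5 Gt C.

1240 Gt C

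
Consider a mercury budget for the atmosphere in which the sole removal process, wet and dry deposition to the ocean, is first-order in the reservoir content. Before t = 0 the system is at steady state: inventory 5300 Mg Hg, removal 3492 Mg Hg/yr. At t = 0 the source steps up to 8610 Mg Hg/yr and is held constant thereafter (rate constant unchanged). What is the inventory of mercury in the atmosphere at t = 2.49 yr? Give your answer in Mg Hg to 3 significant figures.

11600 Mg Hg

τ = M₀/F₀ = 5300/3492 = 1.518 yr; rate constant k = 1/τ.
New steady state M_∞ = F₁/k = F₁·τ = 8610 × 1.518 = 13068 Mg Hg.
M(t) = M_∞ + (M₀ − M_∞)·e^(−t/τ); t/τ = 2.49/1.518 = 1.641, so e^(−t/τ) = 0.1939.
M(t) = 13068 − 7768 × 0.1939 = 11562 Mg Hg.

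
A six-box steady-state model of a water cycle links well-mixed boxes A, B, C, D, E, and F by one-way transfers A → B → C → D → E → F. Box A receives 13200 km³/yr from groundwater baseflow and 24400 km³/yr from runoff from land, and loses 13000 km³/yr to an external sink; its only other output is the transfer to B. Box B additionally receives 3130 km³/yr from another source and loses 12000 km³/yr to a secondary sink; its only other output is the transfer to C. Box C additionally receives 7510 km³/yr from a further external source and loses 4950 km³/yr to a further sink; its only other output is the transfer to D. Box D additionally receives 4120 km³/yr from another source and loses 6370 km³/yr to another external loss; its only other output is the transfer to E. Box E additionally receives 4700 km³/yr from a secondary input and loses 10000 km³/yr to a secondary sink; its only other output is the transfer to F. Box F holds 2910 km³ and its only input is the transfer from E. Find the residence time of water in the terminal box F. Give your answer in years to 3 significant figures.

Box A: F(A→B) = (13200 + 24400) − 13000 = 24600 km³/yr.
Box B: F(B→C) = (24600 + 3130) − 12000 = 15730 km³/yr.
Box C: F(C→D) = (15730 + 7510) − 4950 = 18290 km³/yr.
Box D: F(D→E) = (18290 + 4120) − 6370 = 16040 km³/yr.
Box E: F(E→F) = (16040 + 4700) − 10000 = 10740 km³/yr.
Box F throughput = its input = 10740 km³/yr; τ = 2910 / 10740 = 0.2709 yr.

0.271 yr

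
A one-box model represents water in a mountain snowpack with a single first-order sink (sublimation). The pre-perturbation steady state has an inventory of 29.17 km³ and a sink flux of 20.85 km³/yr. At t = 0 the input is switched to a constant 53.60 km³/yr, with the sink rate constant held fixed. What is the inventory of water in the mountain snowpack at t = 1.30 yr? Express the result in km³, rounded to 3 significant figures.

56.9 km³

The sink rate constant is k = F₀/M₀ = 20.85/29.17 = 0.7148 yr⁻¹.
Solving dM/dt = F₁ − kM with M(0) = M₀ gives M(t) = F₁/k + (M₀ − F₁/k)·e^(−kt).
F₁/k = 53.60/0.7148 = 74.989 km³; kt = 0.7148 × 1.30 = 0.9292, e^(−kt) = 0.3949.
M(1.30) = 74.989 + (29.17 − 74.989) × 0.3949 = 74.989 − 18.09 = 56.896 km³.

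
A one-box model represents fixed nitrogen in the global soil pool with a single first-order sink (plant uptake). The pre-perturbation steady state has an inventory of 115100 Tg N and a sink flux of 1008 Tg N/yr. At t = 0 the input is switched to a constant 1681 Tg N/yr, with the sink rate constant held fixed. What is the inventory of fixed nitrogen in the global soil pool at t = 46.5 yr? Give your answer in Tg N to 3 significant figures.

141000 Tg N

Residence time τ = M₀/F₀ = 114.2 yr. The eventual steady state is M_∞ = M₀·(F₁/F₀) = 115100 × 1681/1008 = 191950 Tg N.
The anomaly ΔM(t) = M(t) − M_∞ decays as ΔM₀·e^(−t/τ) with ΔM₀ = 115100 − 191950 = −76850 Tg N.
At t = 46.5 yr, e^(−t/τ) = e^(−0.4072) = 0.6655, so ΔM = −51140 Tg N and M = 191950 − 51140 = 140810 Tg N.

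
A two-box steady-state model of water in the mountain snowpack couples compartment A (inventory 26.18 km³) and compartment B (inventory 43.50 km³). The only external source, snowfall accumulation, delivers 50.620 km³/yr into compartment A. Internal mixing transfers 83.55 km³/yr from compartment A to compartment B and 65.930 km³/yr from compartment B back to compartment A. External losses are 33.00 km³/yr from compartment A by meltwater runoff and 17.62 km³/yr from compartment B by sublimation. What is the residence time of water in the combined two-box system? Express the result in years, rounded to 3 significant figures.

For the system as a whole, the A↔B exchange is internal and contributes nothing to the throughput; only the external sinks remove mass.
M_total = 26.18 + 43.50 = 69.680 km³.
ΣF_external_out = 33.00 + 17.62 = 50.620 km³/yr.
τ = M_total / ΣF_ext = 69.680 / 50.620 = 1.377 yr.

1.38 yr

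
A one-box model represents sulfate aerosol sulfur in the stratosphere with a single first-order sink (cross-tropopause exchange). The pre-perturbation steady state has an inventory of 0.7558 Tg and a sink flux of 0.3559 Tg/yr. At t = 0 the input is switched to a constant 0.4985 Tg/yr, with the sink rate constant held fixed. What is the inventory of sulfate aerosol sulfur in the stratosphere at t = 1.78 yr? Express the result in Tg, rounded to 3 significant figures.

0.928 Tg

The sink rate constant is k = F₀/M₀ = 0.3559/0.7558 = 0.4709 yr⁻¹.
Solving dM/dt = F₁ − kM with M(0) = M₀ gives M(t) = F₁/k + (M₀ − F₁/k)·e^(−kt).
F₁/k = 0.4985/0.4709 = 1.0586 Tg; kt = 0.4709 × 1.78 = 0.8382, e^(−kt) = 0.4325.
M(1.78) = 1.0586 + (0.7558 − 1.0586) × 0.4325 = 1.0586 − 0.1310 = 0.92766 Tg.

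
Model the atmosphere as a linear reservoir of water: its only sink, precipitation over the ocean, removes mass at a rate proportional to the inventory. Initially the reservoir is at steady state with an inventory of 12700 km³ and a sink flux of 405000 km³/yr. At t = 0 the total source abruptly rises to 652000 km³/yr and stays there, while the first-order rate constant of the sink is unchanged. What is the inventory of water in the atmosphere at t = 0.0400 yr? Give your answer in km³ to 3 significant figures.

18300 km³

Residence time τ = M₀/F₀ = 0.03136 yr. The eventual steady state is M_∞ = M₀·(F₁/F₀) = 12700 × 652000/405000 = 20445 km³.
The anomaly ΔM(t) = M(t) − M_∞ decays as ΔM₀·e^(−t/τ) with ΔM₀ = 12700 − 20445 = −7745 km³.
At t = 0.0400 yr, e^(−t/τ) = e^(−1.276) = 0.2793, so ΔM = −2163 km³ and M = 20445 − 2163 = 18282 km³.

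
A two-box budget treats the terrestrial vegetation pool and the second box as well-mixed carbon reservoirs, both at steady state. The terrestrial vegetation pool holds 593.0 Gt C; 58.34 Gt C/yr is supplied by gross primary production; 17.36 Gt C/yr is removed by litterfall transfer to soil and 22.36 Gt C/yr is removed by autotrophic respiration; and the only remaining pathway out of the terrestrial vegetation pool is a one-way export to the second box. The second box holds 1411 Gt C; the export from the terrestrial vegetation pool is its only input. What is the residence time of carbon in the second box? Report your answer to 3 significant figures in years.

75.8 yr

Balance the terrestrial vegetation pool: ΣF_in = 58.340 Gt C/yr.
Export to the second box = ΣF_in − (17.36 + 22.36) = 18.620 Gt C/yr.
At steady state the output of the second box equals its input, 18.620 Gt C/yr.
τ = M / F = 1411 / 18.620 = 75.78 yr.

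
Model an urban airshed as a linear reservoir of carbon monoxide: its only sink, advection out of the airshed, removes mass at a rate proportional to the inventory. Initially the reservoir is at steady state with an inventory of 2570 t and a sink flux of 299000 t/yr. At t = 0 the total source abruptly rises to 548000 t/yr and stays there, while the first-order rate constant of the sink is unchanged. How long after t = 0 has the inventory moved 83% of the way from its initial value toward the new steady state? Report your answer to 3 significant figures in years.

0.0152 yr

τ = M₀/F₀ = 2570/299000 = 0.008595 yr.
The remaining gap fraction is e^(−t/τ); 83% covered ⇒ e^(−t/τ) = 0.170.
t = −τ ln(0.170) = 0.008595 × 1.772 = 0.01523 yr.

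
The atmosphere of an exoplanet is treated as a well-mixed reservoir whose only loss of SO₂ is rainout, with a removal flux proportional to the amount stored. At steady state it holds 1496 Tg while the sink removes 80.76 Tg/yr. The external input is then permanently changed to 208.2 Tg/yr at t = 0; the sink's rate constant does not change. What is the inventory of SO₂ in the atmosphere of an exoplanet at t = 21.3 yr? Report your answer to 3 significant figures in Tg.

Residence time τ = M₀/F₀ = 18.52 yr. The eventual steady state is M_∞ = M₀·(F₁/F₀) = 1496 × 208.2/80.76 = 3856.7 Tg.
The anomaly ΔM(t) = M(t) − M_∞ decays as ΔM₀·e^(−t/τ) with ΔM₀ = 1496 − 3856.7 = −2361 Tg.
At t = 21.3 yr, e^(−t/τ) = e^(−1.150) = 0.3167, so ΔM = −747.6 Tg and M = 3856.7 − 747.6 = 3109.1 Tg.

3110 Tg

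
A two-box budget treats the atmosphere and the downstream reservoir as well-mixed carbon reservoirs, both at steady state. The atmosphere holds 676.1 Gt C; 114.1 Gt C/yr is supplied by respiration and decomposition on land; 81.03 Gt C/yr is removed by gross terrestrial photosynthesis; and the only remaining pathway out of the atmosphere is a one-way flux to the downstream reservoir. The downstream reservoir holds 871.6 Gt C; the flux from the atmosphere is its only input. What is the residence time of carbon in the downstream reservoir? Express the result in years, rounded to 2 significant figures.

Balance the atmosphere: ΣF_in = 114.10 Gt C/yr.
Flux to the downstream reservoir = ΣF_in − (81.03) = 33.070 Gt C/yr.
At steady state the output of the downstream reservoir equals its input, 33.070 Gt C/yr.
τ = M / F = 871.6 / 33.070 = 26.36 yr.

26 yr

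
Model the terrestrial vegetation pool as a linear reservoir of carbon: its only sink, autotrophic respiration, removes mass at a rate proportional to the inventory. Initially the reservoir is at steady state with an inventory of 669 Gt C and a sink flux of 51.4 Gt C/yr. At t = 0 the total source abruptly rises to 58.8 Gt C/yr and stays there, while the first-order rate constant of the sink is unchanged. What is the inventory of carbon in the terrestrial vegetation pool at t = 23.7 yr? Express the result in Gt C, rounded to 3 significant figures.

750 Gt C

Residence time τ = M₀/F₀ = 13.02 yr. The eventual steady state is M_∞ = M₀·(F₁/F₀) = 669 × 58.8/51.4 = 765.32 Gt C.
The anomaly ΔM(t) = M(t) − M_∞ decays as ΔM₀·e^(−t/τ) with ΔM₀ = 669 − 765.32 = −96.32 Gt C.
At t = 23.7 yr, e^(−t/τ) = e^(−1.821) = 0.1619, so ΔM = −15.59 Gt C and M = 765.32 − 15.59 = 749.72 Gt C.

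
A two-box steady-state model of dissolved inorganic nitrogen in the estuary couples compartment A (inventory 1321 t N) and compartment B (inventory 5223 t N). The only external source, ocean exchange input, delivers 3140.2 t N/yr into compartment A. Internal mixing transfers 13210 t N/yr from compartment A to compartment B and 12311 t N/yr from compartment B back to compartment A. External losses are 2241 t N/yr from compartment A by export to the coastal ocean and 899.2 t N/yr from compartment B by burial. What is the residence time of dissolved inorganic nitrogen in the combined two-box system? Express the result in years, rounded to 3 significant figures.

Residence time in the combined system uses the total inventory and the total *external* removal — internal exchanges between the two boxes cancel.
M_total = 1321 + 5223 = 6544.0 t N.
ΣF_external_out = 2241 + 899.2 = 3140.2 t N/yr.
τ = M_total / ΣF_ext = 6544.0 / 3140.2 = 2.084 yr.

2.08 yr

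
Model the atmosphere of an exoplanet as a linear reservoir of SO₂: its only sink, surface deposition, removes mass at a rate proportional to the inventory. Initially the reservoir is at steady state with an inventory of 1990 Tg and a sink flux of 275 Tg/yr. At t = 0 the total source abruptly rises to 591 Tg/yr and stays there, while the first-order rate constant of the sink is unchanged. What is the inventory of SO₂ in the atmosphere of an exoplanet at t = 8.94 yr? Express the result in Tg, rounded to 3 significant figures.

The sink rate constant is k = F₀/M₀ = 275/1990 = 0.1382 yr⁻¹.
Solving dM/dt = F₁ − kM with M(0) = M₀ gives M(t) = F₁/k + (M₀ − F₁/k)·e^(−kt).
F₁/k = 591/0.1382 = 4276.7 Tg; kt = 0.1382 × 8.94 = 1.235, e^(−kt) = 0.2907.
M(8.94) = 4276.7 + (1990 − 4276.7) × 0.2907 = 4276.7 − 664.8 = 3611.9 Tg.

3610 Tg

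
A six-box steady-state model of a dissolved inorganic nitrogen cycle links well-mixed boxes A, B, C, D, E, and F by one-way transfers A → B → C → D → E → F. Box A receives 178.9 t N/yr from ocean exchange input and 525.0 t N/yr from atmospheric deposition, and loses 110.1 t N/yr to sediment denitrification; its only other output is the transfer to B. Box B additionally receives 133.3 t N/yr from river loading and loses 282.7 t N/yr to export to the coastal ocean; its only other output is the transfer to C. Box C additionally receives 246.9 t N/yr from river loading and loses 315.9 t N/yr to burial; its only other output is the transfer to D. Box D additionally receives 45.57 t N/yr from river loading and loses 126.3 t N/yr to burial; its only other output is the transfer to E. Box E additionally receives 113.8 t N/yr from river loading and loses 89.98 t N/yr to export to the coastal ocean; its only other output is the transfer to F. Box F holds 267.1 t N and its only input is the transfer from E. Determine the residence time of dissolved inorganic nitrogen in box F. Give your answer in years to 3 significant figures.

Box A: F(A→B) = (178.9 + 525.0) − 110.1 = 593.80 t N/yr.
Box B: F(B→C) = (593.80 + 133.3) − 282.7 = 444.40 t N/yr.
Box C: F(C→D) = (444.40 + 246.9) − 315.9 = 375.40 t N/yr.
Box D: F(D→E) = (375.40 + 45.57) − 126.3 = 294.67 t N/yr.
Box E: F(E→F) = (294.67 + 113.8) − 89.98 = 318.49 t N/yr.
Box F throughput = its input = 318.49 t N/yr; τ = 267.1 / 318.49 = 0.8386 yr.

0.839 yr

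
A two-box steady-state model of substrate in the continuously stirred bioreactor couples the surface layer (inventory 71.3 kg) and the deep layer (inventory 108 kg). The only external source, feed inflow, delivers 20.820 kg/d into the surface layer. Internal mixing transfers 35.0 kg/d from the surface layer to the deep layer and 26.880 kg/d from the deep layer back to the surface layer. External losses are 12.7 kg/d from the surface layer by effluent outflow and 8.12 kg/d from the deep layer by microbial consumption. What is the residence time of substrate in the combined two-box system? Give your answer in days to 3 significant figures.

Treat the two boxes together as one reservoir: the mixing fluxes between them are internal recycling, so τ = ΣM / Σ(external losses).
M_total = 71.3 + 108 = 179.30 kg.
ΣF_external_out = 12.7 + 8.12 = 20.820 kg/d.
τ = M_total / ΣF_ext = 179.30 / 20.820 = 8.612 d.

8.61 d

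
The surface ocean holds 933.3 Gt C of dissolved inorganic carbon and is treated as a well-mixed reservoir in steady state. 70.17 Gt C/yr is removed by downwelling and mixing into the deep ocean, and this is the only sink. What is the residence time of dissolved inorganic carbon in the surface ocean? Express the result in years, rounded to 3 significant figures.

τ = M / F = 933.3 / 70.17 = 13.30 yr.

13.3 yr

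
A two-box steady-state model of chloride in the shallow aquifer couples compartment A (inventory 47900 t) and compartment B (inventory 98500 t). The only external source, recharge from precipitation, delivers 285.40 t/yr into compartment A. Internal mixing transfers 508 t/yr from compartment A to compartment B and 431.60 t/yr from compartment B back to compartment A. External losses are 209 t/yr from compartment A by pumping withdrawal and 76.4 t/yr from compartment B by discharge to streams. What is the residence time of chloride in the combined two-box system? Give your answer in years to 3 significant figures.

Treat the two boxes together as one reservoir: the mixing fluxes between them are internal recycling, so τ = ΣM / Σ(external losses).
M_total = 47900 + 98500 = 146400 t.
ΣF_external_out = 209 + 76.4 = 285.40 t/yr.
τ = M_total / ΣF_ext = 146400 / 285.40 = 513.0 yr.

513 yr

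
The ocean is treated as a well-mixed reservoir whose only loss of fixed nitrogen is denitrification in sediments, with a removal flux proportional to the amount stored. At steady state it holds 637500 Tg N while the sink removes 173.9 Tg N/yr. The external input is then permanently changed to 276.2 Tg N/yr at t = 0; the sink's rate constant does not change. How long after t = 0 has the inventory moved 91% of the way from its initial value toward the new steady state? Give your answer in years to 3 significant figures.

8830 yr

τ = M₀/F₀ = 637500/173.9 = 3666 yr.
The remaining gap fraction is e^(−t/τ); 91% covered ⇒ e^(−t/τ) = 0.0900.
t = −τ ln(0.0900) = 3666 × 2.408 = 8827 yr.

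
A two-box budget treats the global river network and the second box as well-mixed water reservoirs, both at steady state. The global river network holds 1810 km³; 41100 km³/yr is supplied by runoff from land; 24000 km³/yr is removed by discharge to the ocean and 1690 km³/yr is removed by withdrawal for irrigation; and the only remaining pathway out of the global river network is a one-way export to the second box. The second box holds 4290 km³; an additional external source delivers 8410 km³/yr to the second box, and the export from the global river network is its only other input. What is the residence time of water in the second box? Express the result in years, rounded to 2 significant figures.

0.18 yr

Balance the global river network: ΣF_in = 41100 km³/yr.
Export to the second box = ΣF_in − (24000 + 1690) = 15410 km³/yr.
Total input to the second box = 15410 + 8410 = 23820 km³/yr; at steady state this equals its total output.
τ = M / F = 4290 / 23820 = 0.1801 yr.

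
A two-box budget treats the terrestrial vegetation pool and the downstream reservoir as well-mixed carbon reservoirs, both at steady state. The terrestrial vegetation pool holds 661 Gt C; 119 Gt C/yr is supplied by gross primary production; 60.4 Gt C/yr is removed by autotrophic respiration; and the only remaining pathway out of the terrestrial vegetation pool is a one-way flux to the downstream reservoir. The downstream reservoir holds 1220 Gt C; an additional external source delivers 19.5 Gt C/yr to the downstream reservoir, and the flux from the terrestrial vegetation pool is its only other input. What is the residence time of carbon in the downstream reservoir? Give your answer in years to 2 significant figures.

16 yr

Balance the terrestrial vegetation pool: ΣF_in = 119.00 Gt C/yr.
Flux to the downstream reservoir = ΣF_in − (60.4) = 58.600 Gt C/yr.
Total input to the downstream reservoir = 58.600 + 19.5 = 78.100 Gt C/yr; at steady state this equals its total output.
τ = M / F = 1220 / 78.100 = 15.62 yr.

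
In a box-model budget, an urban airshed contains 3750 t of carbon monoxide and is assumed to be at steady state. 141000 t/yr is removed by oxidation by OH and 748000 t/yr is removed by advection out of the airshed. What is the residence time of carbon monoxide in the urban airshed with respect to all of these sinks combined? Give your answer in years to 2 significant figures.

Total removal flux = 141000 + 748000 = 889000 t/yr.
τ = M / ΣF_out = 3750 / 889000 = 0.004218 yr.

0.0042 yr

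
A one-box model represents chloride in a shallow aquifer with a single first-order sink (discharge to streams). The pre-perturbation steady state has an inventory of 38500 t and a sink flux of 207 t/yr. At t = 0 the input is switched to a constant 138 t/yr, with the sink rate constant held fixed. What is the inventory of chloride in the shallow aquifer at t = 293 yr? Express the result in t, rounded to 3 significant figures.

Residence time τ = M₀/F₀ = 186.0 yr. The eventual steady state is M_∞ = M₀·(F₁/F₀) = 38500 × 138/207 = 25667 t.
The anomaly ΔM(t) = M(t) − M_∞ decays as ΔM₀·e^(−t/τ) with ΔM₀ = 38500 − 25667 = 12830 t.
At t = 293 yr, e^(−t/τ) = e^(−1.575) = 0.2069, so ΔM = 2656 t and M = 25667 + 2656 = 28322 t.

28300 t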